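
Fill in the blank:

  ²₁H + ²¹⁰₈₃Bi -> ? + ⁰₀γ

Conserve mass number: 2 + 210 = A + 0, so A = 212.
Conserve atomic number: 1 + 83 = Z + 0, so Z = 84.
Z = 84 is polonium, so the species is ²¹²₈₄Po.

Po-212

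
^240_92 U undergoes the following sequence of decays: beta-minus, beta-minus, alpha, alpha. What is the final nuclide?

Th-232

Start: (A, Z) = (240, 92).
After β⁻: (240, 93).
After β⁻: (240, 94).
After α: (236, 92).
After α: (232, 90).
Z = 90 is thorium.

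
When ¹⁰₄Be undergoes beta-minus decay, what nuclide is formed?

Beta-minus decay: mass number changes by +0, atomic number by +1.
A: 10 = 10; Z: 4 + 1 = 5.
Z = 5 is boron, so the daughter is ¹⁰₅B.

B-10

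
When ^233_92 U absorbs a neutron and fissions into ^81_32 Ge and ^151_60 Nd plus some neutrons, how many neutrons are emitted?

Conserve mass number: 234 = 81 + 151 + k, so k = 234 − 232 = 2.
Check atomic number: 92 = 32 + 60 + 0 = 92. ✓

2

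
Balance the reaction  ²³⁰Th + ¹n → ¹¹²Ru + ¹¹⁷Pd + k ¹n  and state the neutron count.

Conserve mass number: 231 = 112 + 117 + k, so k = 231 − 229 = 2.
Check atomic number: 90 = 44 + 46 + 0 = 90. ✓

2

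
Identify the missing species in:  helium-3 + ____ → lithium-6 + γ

triton

Conserve mass number: 3 + A = 6 + 0, so A = 3.
Conserve atomic number: 2 + Z = 3 + 0, so Z = 1.
A = 3 and Z = 1 is hydrogen-3 — a triton.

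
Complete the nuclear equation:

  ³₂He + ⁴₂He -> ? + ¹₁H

Li-6

Conserve mass number: 3 + 4 = A + 1, so A = 6.
Conserve atomic number: 2 + 2 = Z + 1, so Z = 3.
Z = 3 is lithium, so the species is ⁶₃Li.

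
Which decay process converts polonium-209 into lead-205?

alpha decay

ΔA = 205 − 209 = -4; ΔZ = 82 − 84 = -2.
A drops by 4 and Z drops by 2 — the signature of alpha emission.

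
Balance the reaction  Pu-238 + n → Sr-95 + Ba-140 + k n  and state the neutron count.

Conserve mass number: 239 = 95 + 140 + k, so k = 239 − 235 = 4.
Check atomic number: 94 = 38 + 56 + 0 = 94. ✓

4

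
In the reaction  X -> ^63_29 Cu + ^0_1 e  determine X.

Zn-63

Conserve mass number: A = 63 + 0, so A = 63.
Conserve atomic number: Z = 29 + 1, so Z = 30.
Z = 30 is zinc, so the species is ^63_30 Zn.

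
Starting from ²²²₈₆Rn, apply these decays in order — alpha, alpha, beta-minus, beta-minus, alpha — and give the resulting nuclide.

Pb-210

Start: (A, Z) = (222, 86).
After α: (218, 84).
After α: (214, 82).
After β⁻: (214, 83).
After β⁻: (214, 84).
After α: (210, 82).
Z = 82 is lead.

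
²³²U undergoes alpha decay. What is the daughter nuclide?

Th-228

Alpha decay: mass number changes by -4, atomic number by -2.
A: 232 − 4 = 228; Z: 92 − 2 = 90.
Z = 90 is thorium, so the daughter is ²²⁸Th.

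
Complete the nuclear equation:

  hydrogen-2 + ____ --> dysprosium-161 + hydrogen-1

Dy-160

Conserve mass number: 2 + A = 161 + 1, so A = 160.
Conserve atomic number: 1 + Z = 66 + 1, so Z = 66.
Z = 66 is dysprosium, so the species is dysprosium-160.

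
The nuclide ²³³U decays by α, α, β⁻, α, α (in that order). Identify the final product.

At-217

Start: (A, Z) = (233, 92).
After α: (229, 90).
After α: (225, 88).
After β⁻: (225, 89).
After α: (221, 87).
After α: (217, 85).
Z = 85 is astatine.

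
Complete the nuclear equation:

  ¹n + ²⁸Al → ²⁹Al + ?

Conserve mass number: 1 + 28 = 29 + A, so A = 0.
Conserve atomic number: 0 + 13 = 13 + Z, so Z = 0.
A = 0 and Z = 0 is γ — a gamma ray.

gamma ray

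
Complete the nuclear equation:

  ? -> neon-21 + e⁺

Na-21

Conserve mass number: A = 21 + 0, so A = 21.
Conserve atomic number: Z = 10 + 1, so Z = 11.
Z = 11 is sodium, so the species is sodium-21.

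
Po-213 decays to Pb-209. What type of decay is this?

ΔA = 209 − 213 = -4; ΔZ = 82 − 84 = -2.
A drops by 4 and Z drops by 2 — the signature of alpha emission.

alpha decay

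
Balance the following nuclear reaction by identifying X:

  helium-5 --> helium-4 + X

Conserve mass number: 5 = 4 + A, so A = 1.
Conserve atomic number: 2 = 2 + Z, so Z = 0.
A = 1 and Z = 0 is neutron — a neutron.

neutron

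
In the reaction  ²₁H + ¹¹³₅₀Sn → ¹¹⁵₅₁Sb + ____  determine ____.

Conserve mass number: 2 + 113 = 115 + A, so A = 0.
Conserve atomic number: 1 + 50 = 51 + Z, so Z = 0.
A = 0 and Z = 0 is ⁰₀γ — a gamma ray.

gamma ray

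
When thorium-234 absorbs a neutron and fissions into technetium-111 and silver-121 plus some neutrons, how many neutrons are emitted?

3

Conserve mass number: 235 = 111 + 121 + k, so k = 235 − 232 = 3.
Check atomic number: 90 = 43 + 47 + 0 = 90. ✓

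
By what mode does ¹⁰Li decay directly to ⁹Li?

ΔA = 9 − 10 = -1; ΔZ = 3 − 3 = +0.
A drops by 1 with Z unchanged — a neutron was emitted.

neutron emission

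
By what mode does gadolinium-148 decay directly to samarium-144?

alpha decay

ΔA = 144 − 148 = -4; ΔZ = 62 − 64 = -2.
A drops by 4 and Z drops by 2 — the signature of alpha emission.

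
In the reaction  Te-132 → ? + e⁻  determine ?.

I-132

Conserve mass number: 132 = A + 0, so A = 132.
Conserve atomic number: 52 = Z − 1, so Z = 53.
Z = 53 is iodine, so the species is I-132.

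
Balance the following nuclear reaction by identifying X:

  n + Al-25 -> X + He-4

Conserve mass number: 1 + 25 = A + 4, so A = 22.
Conserve atomic number: 0 + 13 = Z + 2, so Z = 11.
Z = 11 is sodium, so the species is Na-22.

Na-22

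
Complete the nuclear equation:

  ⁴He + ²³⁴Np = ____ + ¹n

Am-237

Conserve mass number: 4 + 234 = A + 1, so A = 237.
Conserve atomic number: 2 + 93 = Z + 0, so Z = 95.
Z = 95 is americium, so the species is ²³⁷Am.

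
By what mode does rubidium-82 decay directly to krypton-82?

ΔA = 82 − 82 = 0; ΔZ = 36 − 37 = -1.
A is unchanged and Z drops by 1 — a proton has become a neutron (β⁺ emission or electron capture).

beta-plus decay or electron capture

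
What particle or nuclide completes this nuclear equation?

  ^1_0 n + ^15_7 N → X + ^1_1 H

C-15

Conserve mass number: 1 + 15 = A + 1, so A = 15.
Conserve atomic number: 0 + 7 = Z + 1, so Z = 6.
Z = 6 is carbon, so the species is ^15_6 C.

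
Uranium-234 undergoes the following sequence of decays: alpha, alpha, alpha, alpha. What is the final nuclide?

Start: (A, Z) = (234, 92).
After α: (230, 90).
After α: (226, 88).
After α: (222, 86).
After α: (218, 84).
Z = 84 is polonium.

Po-218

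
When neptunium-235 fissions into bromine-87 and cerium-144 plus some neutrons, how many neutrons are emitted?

4

Conserve mass number: 235 = 87 + 144 + k, so k = 235 − 231 = 4.
Check atomic number: 93 = 35 + 58 + 0 = 93. ✓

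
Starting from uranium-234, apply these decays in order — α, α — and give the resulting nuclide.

Start: (A, Z) = (234, 92).
After α: (230, 90).
After α: (226, 88).
Z = 88 is radium.

Ra-226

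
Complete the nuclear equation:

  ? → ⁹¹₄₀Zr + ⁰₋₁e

Y-91

Conserve mass number: A = 91 + 0, so A = 91.
Conserve atomic number: Z = 40 − 1, so Z = 39.
Z = 39 is yttrium, so the species is ⁹¹₃₉Y.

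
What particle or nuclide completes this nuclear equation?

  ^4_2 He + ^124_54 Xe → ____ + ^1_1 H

Conserve mass number: 4 + 124 = A + 1, so A = 127.
Conserve atomic number: 2 + 54 = Z + 1, so Z = 55.
Z = 55 is caesium, so the species is ^127_55 Cs.

Cs-127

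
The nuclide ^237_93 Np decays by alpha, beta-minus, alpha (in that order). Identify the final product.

Start: (A, Z) = (237, 93).
After α: (233, 91).
After β⁻: (233, 92).
After α: (229, 90).
Z = 90 is thorium.

Th-229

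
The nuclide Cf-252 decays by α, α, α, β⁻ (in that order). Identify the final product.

Np-240

Start: (A, Z) = (252, 98).
After α: (248, 96).
After α: (244, 94).
After α: (240, 92).
After β⁻: (240, 93).
Z = 93 is neptunium.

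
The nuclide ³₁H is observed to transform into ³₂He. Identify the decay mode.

ΔA = 3 − 3 = 0; ΔZ = 2 − 1 = +1.
A is unchanged and Z rises by 1 — a neutron has become a proton (β⁻ decay).

beta-minus decay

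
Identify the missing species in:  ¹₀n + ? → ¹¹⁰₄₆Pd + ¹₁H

Ag-110

Conserve mass number: 1 + A = 110 + 1, so A = 110.
Conserve atomic number: 0 + Z = 46 + 1, so Z = 47.
Z = 47 is silver, so the species is ¹¹⁰₄₇Ag.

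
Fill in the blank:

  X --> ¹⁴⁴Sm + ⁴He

Conserve mass number: A = 144 + 4, so A = 148.
Conserve atomic number: Z = 62 + 2, so Z = 64.
Z = 64 is gadolinium, so the species is ¹⁴⁸Gd.

Gd-148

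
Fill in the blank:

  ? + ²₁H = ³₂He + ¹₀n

Conserve mass number: A + 2 = 3 + 1, so A = 2.
Conserve atomic number: Z + 1 = 2 + 0, so Z = 1.
A = 2 and Z = 1 is ²₁H — a deuteron.

deuteron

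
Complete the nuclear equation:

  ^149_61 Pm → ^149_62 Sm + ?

beta-minus particle

Conserve mass number: 149 = 149 + A, so A = 0.
Conserve atomic number: 61 = 62 + Z, so Z = -1.
A = 0 and Z = -1 is ^0_-1 e — a beta-minus particle.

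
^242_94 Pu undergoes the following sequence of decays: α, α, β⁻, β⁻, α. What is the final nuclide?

Start: (A, Z) = (242, 94).
After α: (238, 92).
After α: (234, 90).
After β⁻: (234, 91).
After β⁻: (234, 92).
After α: (230, 90).
Z = 90 is thorium.

Th-230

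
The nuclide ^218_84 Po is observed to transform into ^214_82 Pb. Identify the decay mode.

ΔA = 214 − 218 = -4; ΔZ = 82 − 84 = -2.
A drops by 4 and Z drops by 2 — the signature of alpha emission.

alpha decay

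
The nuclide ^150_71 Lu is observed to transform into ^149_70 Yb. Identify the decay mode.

ΔA = 149 − 150 = -1; ΔZ = 70 − 71 = -1.
A drops by 1 and Z drops by 1 — a proton was emitted.

proton emission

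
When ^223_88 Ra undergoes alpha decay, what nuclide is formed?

Rn-219

Alpha decay: mass number changes by -4, atomic number by -2.
A: 223 − 4 = 219; Z: 88 − 2 = 86.
Z = 86 is radon, so the daughter is ^219_86 Rn.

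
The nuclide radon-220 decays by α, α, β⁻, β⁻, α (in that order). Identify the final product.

Start: (A, Z) = (220, 86).
After α: (216, 84).
After α: (212, 82).
After β⁻: (212, 83).
After β⁻: (212, 84).
After α: (208, 82).
Z = 82 is lead.

Pb-208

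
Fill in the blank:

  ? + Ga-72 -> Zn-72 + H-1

Conserve mass number: A + 72 = 72 + 1, so A = 1.
Conserve atomic number: Z + 31 = 30 + 1, so Z = 0.
A = 1 and Z = 0 is n — a neutron.

neutron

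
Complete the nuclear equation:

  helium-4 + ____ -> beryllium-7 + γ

Conserve mass number: 4 + A = 7 + 0, so A = 3.
Conserve atomic number: 2 + Z = 4 + 0, so Z = 2.
Z = 2 is helium, so the species is helium-3.

He-3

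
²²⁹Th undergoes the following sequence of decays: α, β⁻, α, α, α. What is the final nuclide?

Bi-213

Start: (A, Z) = (229, 90).
After α: (225, 88).
After β⁻: (225, 89).
After α: (221, 87).
After α: (217, 85).
After α: (213, 83).
Z = 83 is bismuth.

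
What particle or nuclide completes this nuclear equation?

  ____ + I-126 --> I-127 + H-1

Conserve mass number: A + 126 = 127 + 1, so A = 2.
Conserve atomic number: Z + 53 = 53 + 1, so Z = 1.
A = 2 and Z = 1 is H-2 — a deuteron.

deuteron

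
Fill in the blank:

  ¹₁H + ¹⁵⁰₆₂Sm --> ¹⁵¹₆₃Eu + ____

Conserve mass number: 1 + 150 = 151 + A, so A = 0.
Conserve atomic number: 1 + 62 = 63 + Z, so Z = 0.
A = 0 and Z = 0 is ⁰₀γ — a gamma ray.

gamma ray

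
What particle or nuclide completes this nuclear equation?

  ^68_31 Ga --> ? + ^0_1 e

Zn-68

Conserve mass number: 68 = A + 0, so A = 68.
Conserve atomic number: 31 = Z + 1, so Z = 30.
Z = 30 is zinc, so the species is ^68_30 Zn.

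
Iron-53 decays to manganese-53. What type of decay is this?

beta-plus decay or electron capture

ΔA = 53 − 53 = 0; ΔZ = 25 − 26 = -1.
A is unchanged and Z drops by 1 — a proton has become a neutron (β⁺ emission or electron capture).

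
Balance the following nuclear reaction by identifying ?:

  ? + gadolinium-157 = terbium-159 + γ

Conserve mass number: A + 157 = 159 + 0, so A = 2.
Conserve atomic number: Z + 64 = 65 + 0, so Z = 1.
A = 2 and Z = 1 is hydrogen-2 — a deuteron.

deuteron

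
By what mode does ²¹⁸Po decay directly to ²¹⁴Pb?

alpha decay

ΔA = 214 − 218 = -4; ΔZ = 82 − 84 = -2.
A drops by 4 and Z drops by 2 — the signature of alpha emission.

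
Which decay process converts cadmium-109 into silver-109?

beta-plus decay or electron capture

ΔA = 109 − 109 = 0; ΔZ = 47 − 48 = -1.
A is unchanged and Z drops by 1 — a proton has become a neutron (β⁺ emission or electron capture).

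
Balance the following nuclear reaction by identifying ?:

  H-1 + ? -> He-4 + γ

triton

Conserve mass number: 1 + A = 4 + 0, so A = 3.
Conserve atomic number: 1 + Z = 2 + 0, so Z = 1.
A = 3 and Z = 1 is H-3 — a triton.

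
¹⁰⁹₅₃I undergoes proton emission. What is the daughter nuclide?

Te-108

Proton emission: mass number changes by -1, atomic number by -1.
A: 109 − 1 = 108; Z: 53 − 1 = 52.
Z = 52 is tellurium, so the daughter is ¹⁰⁸₅₂Te.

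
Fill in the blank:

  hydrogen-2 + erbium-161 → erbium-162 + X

proton

Conserve mass number: 2 + 161 = 162 + A, so A = 1.
Conserve atomic number: 1 + 68 = 68 + Z, so Z = 1.
A = 1 and Z = 1 is hydrogen-1 — a proton.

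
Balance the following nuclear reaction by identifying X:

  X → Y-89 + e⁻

Sr-89

Conserve mass number: A = 89 + 0, so A = 89.
Conserve atomic number: Z = 39 − 1, so Z = 38.
Z = 38 is strontium, so the species is Sr-89.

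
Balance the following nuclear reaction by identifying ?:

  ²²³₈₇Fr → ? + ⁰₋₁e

Conserve mass number: 223 = A + 0, so A = 223.
Conserve atomic number: 87 = Z − 1, so Z = 88.
Z = 88 is radium, so the species is ²²³₈₈Ra.

Ra-223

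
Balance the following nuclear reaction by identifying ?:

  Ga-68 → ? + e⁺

Conserve mass number: 68 = A + 0, so A = 68.
Conserve atomic number: 31 = Z + 1, so Z = 30.
Z = 30 is zinc, so the species is Zn-68.

Zn-68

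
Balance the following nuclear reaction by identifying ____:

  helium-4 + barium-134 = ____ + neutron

Conserve mass number: 4 + 134 = A + 1, so A = 137.
Conserve atomic number: 2 + 56 = Z + 0, so Z = 58.
Z = 58 is cerium, so the species is cerium-137.

Ce-137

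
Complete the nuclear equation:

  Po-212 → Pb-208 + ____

Conserve mass number: 212 = 208 + A, so A = 4.
Conserve atomic number: 84 = 82 + Z, so Z = 2.
A = 4 and Z = 2 is He-4 — an alpha particle.

alpha particle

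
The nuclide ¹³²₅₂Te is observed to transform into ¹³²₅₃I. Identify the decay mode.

ΔA = 132 − 132 = 0; ΔZ = 53 − 52 = +1.
A is unchanged and Z rises by 1 — a neutron has become a proton (β⁻ decay).

beta-minus decay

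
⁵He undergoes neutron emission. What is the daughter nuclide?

He-4

Neutron emission: mass number changes by -1, atomic number by +0.
A: 5 − 1 = 4; Z: 2 = 2.
Z = 2 is helium, so the daughter is ⁴He.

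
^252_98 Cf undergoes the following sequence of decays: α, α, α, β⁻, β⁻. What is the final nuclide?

Start: (A, Z) = (252, 98).
After α: (248, 96).
After α: (244, 94).
After α: (240, 92).
After β⁻: (240, 93).
After β⁻: (240, 94).
Z = 94 is plutonium.

Pu-240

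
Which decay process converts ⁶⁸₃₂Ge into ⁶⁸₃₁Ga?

ΔA = 68 − 68 = 0; ΔZ = 31 − 32 = -1.
A is unchanged and Z drops by 1 — a proton has become a neutron (β⁺ emission or electron capture).

beta-plus decay or electron capture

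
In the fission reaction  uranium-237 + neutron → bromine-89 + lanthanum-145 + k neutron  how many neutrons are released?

4

Conserve mass number: 238 = 89 + 145 + k, so k = 238 − 234 = 4.
Check atomic number: 92 = 35 + 57 + 0 = 92. ✓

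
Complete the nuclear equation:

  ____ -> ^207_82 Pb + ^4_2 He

Po-211

Conserve mass number: A = 207 + 4, so A = 211.
Conserve atomic number: Z = 82 + 2, so Z = 84.
Z = 84 is polonium, so the species is ^211_84 Po.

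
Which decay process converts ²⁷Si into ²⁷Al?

beta-plus decay or electron capture

ΔA = 27 − 27 = 0; ΔZ = 13 − 14 = -1.
A is unchanged and Z drops by 1 — a proton has become a neutron (β⁺ emission or electron capture).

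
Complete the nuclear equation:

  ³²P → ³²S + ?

beta-minus particle

Conserve mass number: 32 = 32 + A, so A = 0.
Conserve atomic number: 15 = 16 + Z, so Z = -1.
A = 0 and Z = -1 is e⁻ — a beta-minus particle.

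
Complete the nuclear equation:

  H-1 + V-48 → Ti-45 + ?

alpha particle

Conserve mass number: 1 + 48 = 45 + A, so A = 4.
Conserve atomic number: 1 + 23 = 22 + Z, so Z = 2.
A = 4 and Z = 2 is He-4 — an alpha particle.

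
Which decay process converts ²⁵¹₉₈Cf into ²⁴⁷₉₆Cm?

ΔA = 247 − 251 = -4; ΔZ = 96 − 98 = -2.
A drops by 4 and Z drops by 2 — the signature of alpha emission.

alpha decay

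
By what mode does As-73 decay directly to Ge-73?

ΔA = 73 − 73 = 0; ΔZ = 32 − 33 = -1.
A is unchanged and Z drops by 1 — a proton has become a neutron (β⁺ emission or electron capture).

beta-plus decay or electron capture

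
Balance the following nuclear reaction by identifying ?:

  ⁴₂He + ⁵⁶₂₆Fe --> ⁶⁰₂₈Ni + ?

Conserve mass number: 4 + 56 = 60 + A, so A = 0.
Conserve atomic number: 2 + 26 = 28 + Z, so Z = 0.
A = 0 and Z = 0 is ⁰₀γ — a gamma ray.

gamma ray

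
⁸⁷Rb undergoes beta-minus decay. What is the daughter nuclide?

Beta-minus decay: mass number changes by +0, atomic number by +1.
A: 87 = 87; Z: 37 + 1 = 38.
Z = 38 is strontium, so the daughter is ⁸⁷Sr.

Sr-87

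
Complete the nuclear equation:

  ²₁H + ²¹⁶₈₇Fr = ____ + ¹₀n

Ra-217

Conserve mass number: 2 + 216 = A + 1, so A = 217.
Conserve atomic number: 1 + 87 = Z + 0, so Z = 88.
Z = 88 is radium, so the species is ²¹⁷₈₈Ra.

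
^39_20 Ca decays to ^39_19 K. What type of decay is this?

beta-plus decay or electron capture

ΔA = 39 − 39 = 0; ΔZ = 19 − 20 = -1.
A is unchanged and Z drops by 1 — a proton has become a neutron (β⁺ emission or electron capture).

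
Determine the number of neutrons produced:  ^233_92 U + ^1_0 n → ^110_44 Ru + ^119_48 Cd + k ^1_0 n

Conserve mass number: 234 = 110 + 119 + k, so k = 234 − 229 = 5.
Check atomic number: 92 = 44 + 48 + 0 = 92. ✓

5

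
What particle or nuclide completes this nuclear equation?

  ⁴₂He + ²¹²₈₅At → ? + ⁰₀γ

Conserve mass number: 4 + 212 = A + 0, so A = 216.
Conserve atomic number: 2 + 85 = Z + 0, so Z = 87.
Z = 87 is francium, so the species is ²¹⁶₈₇Fr.

Fr-216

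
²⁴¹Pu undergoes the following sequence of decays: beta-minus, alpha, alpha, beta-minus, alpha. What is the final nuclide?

Start: (A, Z) = (241, 94).
After β⁻: (241, 95).
After α: (237, 93).
After α: (233, 91).
After β⁻: (233, 92).
After α: (229, 90).
Z = 90 is thorium.

Th-229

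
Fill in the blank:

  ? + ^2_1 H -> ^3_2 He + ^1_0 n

deuteron

Conserve mass number: A + 2 = 3 + 1, so A = 2.
Conserve atomic number: Z + 1 = 2 + 0, so Z = 1.
A = 2 and Z = 1 is ^2_1 H — a deuteron.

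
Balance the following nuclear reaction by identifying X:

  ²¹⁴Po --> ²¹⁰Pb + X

alpha particle

Conserve mass number: 214 = 210 + A, so A = 4.
Conserve atomic number: 84 = 82 + Z, so Z = 2.
A = 4 and Z = 2 is ⁴He — an alpha particle.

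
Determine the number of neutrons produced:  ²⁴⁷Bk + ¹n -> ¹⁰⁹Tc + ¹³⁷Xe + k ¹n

2

Conserve mass number: 248 = 109 + 137 + k, so k = 248 − 246 = 2.
Check atomic number: 97 = 43 + 54 + 0 = 97. ✓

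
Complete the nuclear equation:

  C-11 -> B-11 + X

positron

Conserve mass number: 11 = 11 + A, so A = 0.
Conserve atomic number: 6 = 5 + Z, so Z = 1.
A = 0 and Z = 1 is e⁺ — a positron.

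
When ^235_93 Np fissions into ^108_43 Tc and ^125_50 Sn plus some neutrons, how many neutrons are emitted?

Conserve mass number: 235 = 108 + 125 + k, so k = 235 − 233 = 2.
Check atomic number: 93 = 43 + 50 + 0 = 93. ✓

2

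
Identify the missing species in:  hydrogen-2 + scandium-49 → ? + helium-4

Ca-47

Conserve mass number: 2 + 49 = A + 4, so A = 47.
Conserve atomic number: 1 + 21 = Z + 2, so Z = 20.
Z = 20 is calcium, so the species is calcium-47.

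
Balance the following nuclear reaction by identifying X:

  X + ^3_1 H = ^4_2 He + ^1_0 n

deuteron

Conserve mass number: A + 3 = 4 + 1, so A = 2.
Conserve atomic number: Z + 1 = 2 + 0, so Z = 1.
A = 2 and Z = 1 is ^2_1 H — a deuteron.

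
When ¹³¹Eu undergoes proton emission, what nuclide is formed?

Proton emission: mass number changes by -1, atomic number by -1.
A: 131 − 1 = 130; Z: 63 − 1 = 62.
Z = 62 is samarium, so the daughter is ¹³⁰Sm.

Sm-130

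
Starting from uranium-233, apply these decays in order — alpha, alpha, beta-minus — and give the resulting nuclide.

Start: (A, Z) = (233, 92).
After α: (229, 90).
After α: (225, 88).
After β⁻: (225, 89).
Z = 89 is actinium.

Ac-225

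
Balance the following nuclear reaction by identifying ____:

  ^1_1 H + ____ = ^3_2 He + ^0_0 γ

Conserve mass number: 1 + A = 3 + 0, so A = 2.
Conserve atomic number: 1 + Z = 2 + 0, so Z = 1.
A = 2 and Z = 1 is ^2_1 H — a deuteron.

deuteron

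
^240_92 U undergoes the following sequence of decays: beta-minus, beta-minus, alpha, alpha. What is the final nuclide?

Th-232

Start: (A, Z) = (240, 92).
After β⁻: (240, 93).
After β⁻: (240, 94).
After α: (236, 92).
After α: (232, 90).
Z = 90 is thorium.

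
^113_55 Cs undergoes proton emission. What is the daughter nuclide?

Xe-112

Proton emission: mass number changes by -1, atomic number by -1.
A: 113 − 1 = 112; Z: 55 − 1 = 54.
Z = 54 is xenon, so the daughter is ^112_54 Xe.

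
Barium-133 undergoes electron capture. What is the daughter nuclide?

Electron capture: mass number changes by +0, atomic number by -1.
A: 133 = 133; Z: 56 − 1 = 55.
Z = 55 is caesium, so the daughter is caesium-133.

Cs-133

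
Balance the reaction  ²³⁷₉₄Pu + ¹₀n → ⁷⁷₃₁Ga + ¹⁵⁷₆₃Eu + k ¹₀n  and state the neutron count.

Conserve mass number: 238 = 77 + 157 + k, so k = 238 − 234 = 4.
Check atomic number: 94 = 31 + 63 + 0 = 94. ✓

4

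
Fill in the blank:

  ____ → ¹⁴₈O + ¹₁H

F-15

Conserve mass number: A = 14 + 1, so A = 15.
Conserve atomic number: Z = 8 + 1, so Z = 9.
Z = 9 is fluorine, so the species is ¹⁵₉F.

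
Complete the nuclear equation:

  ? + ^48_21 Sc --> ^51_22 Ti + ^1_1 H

alpha particle

Conserve mass number: A + 48 = 51 + 1, so A = 4.
Conserve atomic number: Z + 21 = 22 + 1, so Z = 2.
A = 4 and Z = 2 is ^4_2 He — an alpha particle.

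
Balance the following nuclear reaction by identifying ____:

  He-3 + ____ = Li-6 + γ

triton

Conserve mass number: 3 + A = 6 + 0, so A = 3.
Conserve atomic number: 2 + Z = 3 + 0, so Z = 1.
A = 3 and Z = 1 is H-3 — a triton.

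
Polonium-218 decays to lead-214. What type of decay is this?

alpha decay

ΔA = 214 − 218 = -4; ΔZ = 82 − 84 = -2.
A drops by 4 and Z drops by 2 — the signature of alpha emission.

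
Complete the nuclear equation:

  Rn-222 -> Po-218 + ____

Conserve mass number: 222 = 218 + A, so A = 4.
Conserve atomic number: 86 = 84 + Z, so Z = 2.
A = 4 and Z = 2 is He-4 — an alpha particle.

alpha particle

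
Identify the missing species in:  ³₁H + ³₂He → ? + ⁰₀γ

Li-6

Conserve mass number: 3 + 3 = A + 0, so A = 6.
Conserve atomic number: 1 + 2 = Z + 0, so Z = 3.
Z = 3 is lithium, so the species is ⁶₃Li.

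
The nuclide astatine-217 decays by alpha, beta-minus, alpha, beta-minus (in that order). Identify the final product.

Start: (A, Z) = (217, 85).
After α: (213, 83).
After β⁻: (213, 84).
After α: (209, 82).
After β⁻: (209, 83).
Z = 83 is bismuth.

Bi-209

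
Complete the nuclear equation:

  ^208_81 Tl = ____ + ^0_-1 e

Pb-208

Conserve mass number: 208 = A + 0, so A = 208.
Conserve atomic number: 81 = Z − 1, so Z = 82.
Z = 82 is lead, so the species is ^208_82 Pb.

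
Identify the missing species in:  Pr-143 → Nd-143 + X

Conserve mass number: 143 = 143 + A, so A = 0.
Conserve atomic number: 59 = 60 + Z, so Z = -1.
A = 0 and Z = -1 is e⁻ — a beta-minus particle.

beta-minus particle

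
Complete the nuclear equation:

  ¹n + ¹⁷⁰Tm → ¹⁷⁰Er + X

proton

Conserve mass number: 1 + 170 = 170 + A, so A = 1.
Conserve atomic number: 0 + 69 = 68 + Z, so Z = 1.
A = 1 and Z = 1 is ¹H — a proton.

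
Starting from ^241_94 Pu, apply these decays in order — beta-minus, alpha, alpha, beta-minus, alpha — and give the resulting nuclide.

Start: (A, Z) = (241, 94).
After β⁻: (241, 95).
After α: (237, 93).
After α: (233, 91).
After β⁻: (233, 92).
After α: (229, 90).
Z = 90 is thorium.

Th-229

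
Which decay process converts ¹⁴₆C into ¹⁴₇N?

beta-minus decay

ΔA = 14 − 14 = 0; ΔZ = 7 − 6 = +1.
A is unchanged and Z rises by 1 — a neutron has become a proton (β⁻ decay).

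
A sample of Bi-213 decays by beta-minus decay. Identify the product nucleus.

Po-213

Beta-minus decay: mass number changes by +0, atomic number by +1.
A: 213 = 213; Z: 83 + 1 = 84.
Z = 84 is polonium, so the daughter is Po-213.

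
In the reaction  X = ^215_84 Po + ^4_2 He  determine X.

Rn-219

Conserve mass number: A = 215 + 4, so A = 219.
Conserve atomic number: Z = 84 + 2, so Z = 86.
Z = 86 is radon, so the species is ^219_86 Rn.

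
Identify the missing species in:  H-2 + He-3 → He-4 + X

Conserve mass number: 2 + 3 = 4 + A, so A = 1.
Conserve atomic number: 1 + 2 = 2 + Z, so Z = 1.
A = 1 and Z = 1 is H-1 — a proton.

proton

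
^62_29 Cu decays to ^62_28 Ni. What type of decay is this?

beta-plus decay or electron capture

ΔA = 62 − 62 = 0; ΔZ = 28 − 29 = -1.
A is unchanged and Z drops by 1 — a proton has become a neutron (β⁺ emission or electron capture).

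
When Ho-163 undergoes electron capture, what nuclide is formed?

Electron capture: mass number changes by +0, atomic number by -1.
A: 163 = 163; Z: 67 − 1 = 66.
Z = 66 is dysprosium, so the daughter is Dy-163.

Dy-163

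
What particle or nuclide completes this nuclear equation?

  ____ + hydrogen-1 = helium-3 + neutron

Conserve mass number: A + 1 = 3 + 1, so A = 3.
Conserve atomic number: Z + 1 = 2 + 0, so Z = 1.
A = 3 and Z = 1 is hydrogen-3 — a triton.

triton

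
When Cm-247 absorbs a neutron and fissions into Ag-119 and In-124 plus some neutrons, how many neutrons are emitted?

Conserve mass number: 248 = 119 + 124 + k, so k = 248 − 243 = 5.
Check atomic number: 96 = 47 + 49 + 0 = 96. ✓

5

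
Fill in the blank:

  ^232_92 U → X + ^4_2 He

Conserve mass number: 232 = A + 4, so A = 228.
Conserve atomic number: 92 = Z + 2, so Z = 90.
Z = 90 is thorium, so the species is ^228_90 Th.

Th-228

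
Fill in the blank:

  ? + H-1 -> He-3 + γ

Conserve mass number: A + 1 = 3 + 0, so A = 2.
Conserve atomic number: Z + 1 = 2 + 0, so Z = 1.
A = 2 and Z = 1 is H-2 — a deuteron.

deuteron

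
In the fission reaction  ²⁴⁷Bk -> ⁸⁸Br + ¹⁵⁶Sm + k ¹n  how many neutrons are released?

3

Conserve mass number: 247 = 88 + 156 + k, so k = 247 − 244 = 3.
Check atomic number: 97 = 35 + 62 + 0 = 97. ✓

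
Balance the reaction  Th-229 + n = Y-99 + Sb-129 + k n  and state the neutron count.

2

Conserve mass number: 230 = 99 + 129 + k, so k = 230 − 228 = 2.
Check atomic number: 90 = 39 + 51 + 0 = 90. ✓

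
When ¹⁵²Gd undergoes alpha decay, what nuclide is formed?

Sm-148

Alpha decay: mass number changes by -4, atomic number by -2.
A: 152 − 4 = 148; Z: 64 − 2 = 62.
Z = 62 is samarium, so the daughter is ¹⁴⁸Sm.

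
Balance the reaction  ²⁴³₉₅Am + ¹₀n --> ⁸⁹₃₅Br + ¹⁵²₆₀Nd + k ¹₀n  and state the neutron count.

Conserve mass number: 244 = 89 + 152 + k, so k = 244 − 241 = 3.
Check atomic number: 95 = 35 + 60 + 0 = 95. ✓

3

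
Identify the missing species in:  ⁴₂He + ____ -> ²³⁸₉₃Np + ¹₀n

Conserve mass number: 4 + A = 238 + 1, so A = 235.
Conserve atomic number: 2 + Z = 93 + 0, so Z = 91.
Z = 91 is protactinium, so the species is ²³⁵₉₁Pa.

Pa-235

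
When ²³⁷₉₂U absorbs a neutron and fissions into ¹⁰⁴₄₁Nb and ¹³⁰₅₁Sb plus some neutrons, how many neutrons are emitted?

Conserve mass number: 238 = 104 + 130 + k, so k = 238 − 234 = 4.
Check atomic number: 92 = 41 + 51 + 0 = 92. ✓

4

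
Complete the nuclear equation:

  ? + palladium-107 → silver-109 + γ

Conserve mass number: A + 107 = 109 + 0, so A = 2.
Conserve atomic number: Z + 46 = 47 + 0, so Z = 1.
A = 2 and Z = 1 is hydrogen-2 — a deuteron.

deuteron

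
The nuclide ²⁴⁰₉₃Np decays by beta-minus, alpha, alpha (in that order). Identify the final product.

Th-232

Start: (A, Z) = (240, 93).
After β⁻: (240, 94).
After α: (236, 92).
After α: (232, 90).
Z = 90 is thorium.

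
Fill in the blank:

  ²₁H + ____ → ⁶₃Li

Conserve mass number: 2 + A = 6, so A = 4.
Conserve atomic number: 1 + Z = 3, so Z = 2.
A = 4 and Z = 2 is ⁴₂He — an alpha particle.

alpha particle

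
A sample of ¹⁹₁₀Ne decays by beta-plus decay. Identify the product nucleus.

Beta-plus decay: mass number changes by +0, atomic number by -1.
A: 19 = 19; Z: 10 − 1 = 9.
Z = 9 is fluorine, so the daughter is ¹⁹₉F.

F-19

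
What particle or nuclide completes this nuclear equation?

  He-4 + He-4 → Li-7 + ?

proton

Conserve mass number: 4 + 4 = 7 + A, so A = 1.
Conserve atomic number: 2 + 2 = 3 + Z, so Z = 1.
A = 1 and Z = 1 is H-1 — a proton.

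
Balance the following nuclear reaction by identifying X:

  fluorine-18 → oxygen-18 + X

Conserve mass number: 18 = 18 + A, so A = 0.
Conserve atomic number: 9 = 8 + Z, so Z = 1.
A = 0 and Z = 1 is e⁺ — a positron.

positron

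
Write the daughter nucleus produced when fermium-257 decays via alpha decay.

Cf-253

Alpha decay: mass number changes by -4, atomic number by -2.
A: 257 − 4 = 253; Z: 100 − 2 = 98.
Z = 98 is californium, so the daughter is californium-253.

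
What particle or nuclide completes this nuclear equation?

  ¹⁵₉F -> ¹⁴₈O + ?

proton

Conserve mass number: 15 = 14 + A, so A = 1.
Conserve atomic number: 9 = 8 + Z, so Z = 1.
A = 1 and Z = 1 is ¹₁H — a proton.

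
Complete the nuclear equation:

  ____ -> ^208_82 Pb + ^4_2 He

Po-212

Conserve mass number: A = 208 + 4, so A = 212.
Conserve atomic number: Z = 82 + 2, so Z = 84.
Z = 84 is polonium, so the species is ^212_84 Po.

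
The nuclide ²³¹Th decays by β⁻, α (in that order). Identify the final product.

Start: (A, Z) = (231, 90).
After β⁻: (231, 91).
After α: (227, 89).
Z = 89 is actinium.

Ac-227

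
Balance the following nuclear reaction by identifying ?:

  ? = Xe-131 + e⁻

Conserve mass number: A = 131 + 0, so A = 131.
Conserve atomic number: Z = 54 − 1, so Z = 53.
Z = 53 is iodine, so the species is I-131.

I-131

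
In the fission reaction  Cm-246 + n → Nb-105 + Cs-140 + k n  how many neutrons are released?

2

Conserve mass number: 247 = 105 + 140 + k, so k = 247 − 245 = 2.
Check atomic number: 96 = 41 + 55 + 0 = 96. ✓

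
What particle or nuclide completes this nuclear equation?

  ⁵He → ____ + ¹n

Conserve mass number: 5 = A + 1, so A = 4.
Conserve atomic number: 2 = Z + 0, so Z = 2.
A = 4 and Z = 2 is ⁴He — an alpha particle.

He-4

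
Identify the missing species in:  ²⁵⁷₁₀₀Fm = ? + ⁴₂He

Cf-253

Conserve mass number: 257 = A + 4, so A = 253.
Conserve atomic number: 100 = Z + 2, so Z = 98.
Z = 98 is californium, so the species is ²⁵³₉₈Cf.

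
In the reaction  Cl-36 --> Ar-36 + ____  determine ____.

Conserve mass number: 36 = 36 + A, so A = 0.
Conserve atomic number: 17 = 18 + Z, so Z = -1.
A = 0 and Z = -1 is e⁻ — a beta-minus particle.

beta-minus particle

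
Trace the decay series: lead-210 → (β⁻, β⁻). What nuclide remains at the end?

Po-210

Start: (A, Z) = (210, 82).
After β⁻: (210, 83).
After β⁻: (210, 84).
Z = 84 is polonium.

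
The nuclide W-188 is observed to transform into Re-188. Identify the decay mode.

ΔA = 188 − 188 = 0; ΔZ = 75 − 74 = +1.
A is unchanged and Z rises by 1 — a neutron has become a proton (β⁻ decay).

beta-minus decay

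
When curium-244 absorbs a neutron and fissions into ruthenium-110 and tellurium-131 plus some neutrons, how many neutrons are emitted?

Conserve mass number: 245 = 110 + 131 + k, so k = 245 − 241 = 4.
Check atomic number: 96 = 44 + 52 + 0 = 96. ✓

4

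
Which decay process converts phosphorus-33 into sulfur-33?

beta-minus decay

ΔA = 33 − 33 = 0; ΔZ = 16 − 15 = +1.
A is unchanged and Z rises by 1 — a neutron has become a proton (β⁻ decay).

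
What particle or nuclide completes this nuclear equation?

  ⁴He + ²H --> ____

Li-6

Conserve mass number: 4 + 2 = A, so A = 6.
Conserve atomic number: 2 + 1 = Z, so Z = 3.
Z = 3 is lithium, so the species is ⁶Li.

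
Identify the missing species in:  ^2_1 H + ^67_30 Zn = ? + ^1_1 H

Zn-68

Conserve mass number: 2 + 67 = A + 1, so A = 68.
Conserve atomic number: 1 + 30 = Z + 1, so Z = 30.
Z = 30 is zinc, so the species is ^68_30 Zn.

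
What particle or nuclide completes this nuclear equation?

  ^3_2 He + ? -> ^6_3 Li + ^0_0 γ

triton

Conserve mass number: 3 + A = 6 + 0, so A = 3.
Conserve atomic number: 2 + Z = 3 + 0, so Z = 1.
A = 3 and Z = 1 is ^3_1 H — a triton.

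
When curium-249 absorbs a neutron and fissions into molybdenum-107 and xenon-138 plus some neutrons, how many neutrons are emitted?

5

Conserve mass number: 250 = 107 + 138 + k, so k = 250 − 245 = 5.
Check atomic number: 96 = 42 + 54 + 0 = 96. ✓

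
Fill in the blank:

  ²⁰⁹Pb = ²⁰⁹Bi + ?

beta-minus particle

Conserve mass number: 209 = 209 + A, so A = 0.
Conserve atomic number: 82 = 83 + Z, so Z = -1.
A = 0 and Z = -1 is e⁻ — a beta-minus particle.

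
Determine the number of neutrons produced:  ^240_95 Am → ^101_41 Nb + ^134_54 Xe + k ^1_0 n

5

Conserve mass number: 240 = 101 + 134 + k, so k = 240 − 235 = 5.
Check atomic number: 95 = 41 + 54 + 0 = 95. ✓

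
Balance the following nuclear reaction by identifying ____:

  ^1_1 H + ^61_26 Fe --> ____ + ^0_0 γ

Conserve mass number: 1 + 61 = A + 0, so A = 62.
Conserve atomic number: 1 + 26 = Z + 0, so Z = 27.
Z = 27 is cobalt, so the species is ^62_27 Co.

Co-62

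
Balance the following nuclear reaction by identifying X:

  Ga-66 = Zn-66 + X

Conserve mass number: 66 = 66 + A, so A = 0.
Conserve atomic number: 31 = 30 + Z, so Z = 1.
A = 0 and Z = 1 is e⁺ — a positron.

positron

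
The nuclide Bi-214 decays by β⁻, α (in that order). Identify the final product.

Start: (A, Z) = (214, 83).
After β⁻: (214, 84).
After α: (210, 82).
Z = 82 is lead.

Pb-210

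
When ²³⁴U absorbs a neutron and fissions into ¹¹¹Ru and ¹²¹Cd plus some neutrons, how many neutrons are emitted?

Conserve mass number: 235 = 111 + 121 + k, so k = 235 − 232 = 3.
Check atomic number: 92 = 44 + 48 + 0 = 92. ✓

3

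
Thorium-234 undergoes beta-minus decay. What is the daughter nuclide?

Beta-minus decay: mass number changes by +0, atomic number by +1.
A: 234 = 234; Z: 90 + 1 = 91.
Z = 91 is protactinium, so the daughter is protactinium-234.

Pa-234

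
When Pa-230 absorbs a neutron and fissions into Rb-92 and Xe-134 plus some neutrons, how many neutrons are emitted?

Conserve mass number: 231 = 92 + 134 + k, so k = 231 − 226 = 5.
Check atomic number: 91 = 37 + 54 + 0 = 91. ✓

5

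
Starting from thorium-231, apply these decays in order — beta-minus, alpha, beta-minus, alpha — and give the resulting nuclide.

Ra-223

Start: (A, Z) = (231, 90).
After β⁻: (231, 91).
After α: (227, 89).
After β⁻: (227, 90).
After α: (223, 88).
Z = 88 is radium.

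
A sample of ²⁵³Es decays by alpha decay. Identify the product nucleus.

Bk-249

Alpha decay: mass number changes by -4, atomic number by -2.
A: 253 − 4 = 249; Z: 99 − 2 = 97.
Z = 97 is berkelium, so the daughter is ²⁴⁹Bk.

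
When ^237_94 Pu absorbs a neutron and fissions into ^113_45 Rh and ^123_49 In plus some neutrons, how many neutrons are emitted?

2

Conserve mass number: 238 = 113 + 123 + k, so k = 238 − 236 = 2.
Check atomic number: 94 = 45 + 49 + 0 = 94. ✓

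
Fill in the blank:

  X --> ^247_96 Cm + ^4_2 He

Cf-251

Conserve mass number: A = 247 + 4, so A = 251.
Conserve atomic number: Z = 96 + 2, so Z = 98.
Z = 98 is californium, so the species is ^251_98 Cf.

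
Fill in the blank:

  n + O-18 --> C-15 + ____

alpha particle

Conserve mass number: 1 + 18 = 15 + A, so A = 4.
Conserve atomic number: 0 + 8 = 6 + Z, so Z = 2.
A = 4 and Z = 2 is He-4 — an alpha particle.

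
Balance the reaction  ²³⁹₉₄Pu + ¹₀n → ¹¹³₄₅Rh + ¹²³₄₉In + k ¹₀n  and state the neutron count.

Conserve mass number: 240 = 113 + 123 + k, so k = 240 − 236 = 4.
Check atomic number: 94 = 45 + 49 + 0 = 94. ✓

4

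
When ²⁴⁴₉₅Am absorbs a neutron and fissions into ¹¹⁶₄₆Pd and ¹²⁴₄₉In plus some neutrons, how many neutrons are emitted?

5

Conserve mass number: 245 = 116 + 124 + k, so k = 245 − 240 = 5.
Check atomic number: 95 = 46 + 49 + 0 = 95. ✓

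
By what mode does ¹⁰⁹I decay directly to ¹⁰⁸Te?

proton emission

ΔA = 108 − 109 = -1; ΔZ = 52 − 53 = -1.
A drops by 1 and Z drops by 1 — a proton was emitted.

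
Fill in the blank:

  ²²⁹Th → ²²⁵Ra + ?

Conserve mass number: 229 = 225 + A, so A = 4.
Conserve atomic number: 90 = 88 + Z, so Z = 2.
A = 4 and Z = 2 is ⁴He — an alpha particle.

alpha particle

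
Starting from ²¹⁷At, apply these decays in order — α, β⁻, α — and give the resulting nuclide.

Start: (A, Z) = (217, 85).
After α: (213, 83).
After β⁻: (213, 84).
After α: (209, 82).
Z = 82 is lead.

Pb-209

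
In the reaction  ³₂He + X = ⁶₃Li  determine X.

triton

Conserve mass number: 3 + A = 6, so A = 3.
Conserve atomic number: 2 + Z = 3, so Z = 1.
A = 3 and Z = 1 is ³₁H — a triton.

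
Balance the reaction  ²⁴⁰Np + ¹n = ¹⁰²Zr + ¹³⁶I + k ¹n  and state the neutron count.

Conserve mass number: 241 = 102 + 136 + k, so k = 241 − 238 = 3.
Check atomic number: 93 = 40 + 53 + 0 = 93. ✓

3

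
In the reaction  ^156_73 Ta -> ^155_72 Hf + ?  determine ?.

Conserve mass number: 156 = 155 + A, so A = 1.
Conserve atomic number: 73 = 72 + Z, so Z = 1.
A = 1 and Z = 1 is ^1_1 H — a proton.

proton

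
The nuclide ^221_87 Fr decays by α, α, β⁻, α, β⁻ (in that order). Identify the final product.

Start: (A, Z) = (221, 87).
After α: (217, 85).
After α: (213, 83).
After β⁻: (213, 84).
After α: (209, 82).
After β⁻: (209, 83).
Z = 83 is bismuth.

Bi-209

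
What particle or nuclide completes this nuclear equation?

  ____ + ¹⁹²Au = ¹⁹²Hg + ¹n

proton

Conserve mass number: A + 192 = 192 + 1, so A = 1.
Conserve atomic number: Z + 79 = 80 + 0, so Z = 1.
A = 1 and Z = 1 is ¹H — a proton.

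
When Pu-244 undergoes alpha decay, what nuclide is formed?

Alpha decay: mass number changes by -4, atomic number by -2.
A: 244 − 4 = 240; Z: 94 − 2 = 92.
Z = 92 is uranium, so the daughter is U-240.

U-240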